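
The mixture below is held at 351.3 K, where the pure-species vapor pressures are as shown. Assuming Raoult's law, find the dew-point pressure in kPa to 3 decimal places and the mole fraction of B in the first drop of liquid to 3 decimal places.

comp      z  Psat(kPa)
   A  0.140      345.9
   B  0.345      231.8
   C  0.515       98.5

At the dew point ψ → 1, so Σzᵢ/Kᵢ = 1 with Kᵢ = Pᵢˢᵃᵗ/P ⇒ 1/P = Σzᵢ/Pᵢˢᵃᵗ.
1/P = 0.140/345.9 + 0.345/231.8 + 0.515/98.5 = 0.007122 ⇒ P = 140.419 kPa
xᵢ = zᵢP/Pᵢˢᵃᵗ ⇒ x_B = 0.345·140.419/231.8 = 0.209

Pdew = 140.419 kPa, x_B = 0.209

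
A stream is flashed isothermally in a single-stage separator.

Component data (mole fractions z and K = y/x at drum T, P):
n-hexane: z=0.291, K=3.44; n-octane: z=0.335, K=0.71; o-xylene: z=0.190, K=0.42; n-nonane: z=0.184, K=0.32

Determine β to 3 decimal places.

β = 0.316

Iterate (Newton) starting at β = 0.68:
  β = 0.680: g = -0.2687, g' = -0.757 → β = 0.325
  β = 0.325: g = -0.0078, g' = -0.810 → β = 0.316
Converged at β = 0.316.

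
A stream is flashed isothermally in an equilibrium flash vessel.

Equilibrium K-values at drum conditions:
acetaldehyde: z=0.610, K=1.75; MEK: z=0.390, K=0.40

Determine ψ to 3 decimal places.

ψ = 0.497

Material balance + equilibrium reduce to Σ zᵢ(Kᵢ−1)/(1+ψ(Kᵢ−1)) = 0.
Feasibility: ΣzᵢKᵢ = 1.224, Σzᵢ/Kᵢ = 1.324 — both > 1, two phases present.
Binary case is linear: z₁(K₁−1)(1+ψ(K₂−1)) + z₂(K₂−1)(1+ψ(K₁−1)) = 0
⇒ ψ = [z₁(K₁−1)+z₂(K₂−1)] / [−(K₁−1)(K₂−1)] = 0.2235/0.4500 = 0.497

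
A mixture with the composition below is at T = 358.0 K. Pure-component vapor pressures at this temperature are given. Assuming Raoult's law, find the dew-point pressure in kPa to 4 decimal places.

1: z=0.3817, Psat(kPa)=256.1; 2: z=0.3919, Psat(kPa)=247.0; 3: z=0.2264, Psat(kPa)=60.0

Pdew = 145.9767 kPa

At the dew point ψ → 1, so Σzᵢ/Kᵢ = 1 with Kᵢ = Pᵢˢᵃᵗ/P ⇒ 1/P = Σzᵢ/Pᵢˢᵃᵗ.
1/P = 0.3817/256.1 + 0.3919/247.0 + 0.2264/60.0 = 0.0068504 ⇒ P = 145.9767 kPa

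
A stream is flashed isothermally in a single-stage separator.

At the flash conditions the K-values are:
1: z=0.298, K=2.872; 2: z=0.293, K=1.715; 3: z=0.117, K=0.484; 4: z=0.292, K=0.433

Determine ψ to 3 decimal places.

Newton–Raphson from ψ = 0.5:
  ψ = 0.500: g = 0.1300, g' = -0.599 → ψ = 0.717
  ψ = 0.717: g = 0.0019, g' = -0.601 → ψ = 0.720
Converged at ψ = 0.720.

ψ = 0.720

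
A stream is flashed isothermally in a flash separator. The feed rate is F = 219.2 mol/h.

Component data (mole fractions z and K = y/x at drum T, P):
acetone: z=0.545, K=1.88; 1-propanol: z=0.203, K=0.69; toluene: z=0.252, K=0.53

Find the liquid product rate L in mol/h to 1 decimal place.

Iterate (Newton) starting at ψ = 0.44:
  ψ = 0.440: g = 0.1235, g' = -0.334 → ψ = 0.810
  ψ = 0.810: g = 0.0048, g' = -0.324 → ψ = 0.825
Converged at ψ = 0.825.
Then V = ψ·F = 0.8246·219.2 = 180.7 mol/h and L = F − V = 38.5 mol/h.

L = 38.5 mol/h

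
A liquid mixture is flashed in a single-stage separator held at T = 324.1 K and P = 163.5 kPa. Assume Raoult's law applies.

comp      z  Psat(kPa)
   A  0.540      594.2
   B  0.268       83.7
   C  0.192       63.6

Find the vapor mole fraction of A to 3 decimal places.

Raoult's law: Kᵢ = Pᵢˢᵃᵗ/P = Pᵢˢᵃᵗ/163.5.
  K_A = 594.2/163.5 = 3.63425, K_B = 83.7/163.5 = 0.51193, K_C = 63.6/163.5 = 0.38899
Newton–Raphson from β = 0.7:
  β = 0.700: g = 0.0965, g' = -0.829 → β = 0.816
Converged at β = 0.816.
Compositions from xᵢ = zᵢ/(1+β(Kᵢ−1)), yᵢ = Kᵢxᵢ:
  A: x = 0.171, y = 0.623
  B: x = 0.446, y = 0.228
  C: x = 0.383, y = 0.149

y_A = 0.623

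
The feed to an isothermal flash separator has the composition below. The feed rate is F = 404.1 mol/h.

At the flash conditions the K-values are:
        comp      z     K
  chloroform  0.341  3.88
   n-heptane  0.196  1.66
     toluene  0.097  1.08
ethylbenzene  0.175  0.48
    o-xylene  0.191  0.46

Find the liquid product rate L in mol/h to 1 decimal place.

L = 46.8 mol/h

Material balance + equilibrium reduce to Σ zᵢ(Kᵢ−1)/(1+ψ(Kᵢ−1)) = 0.
g(0) = ΣzᵢKᵢ − 1 = 0.925 and g(1) = 1 − Σzᵢ/Kᵢ = -0.076, so a root lies in (0, 1).
Iterate (Newton) starting at ψ = 0.5:
  ψ = 0.500: g = 0.2430, g' = -0.715 → ψ = 0.840
  ψ = 0.840: g = 0.0275, g' = -0.614 → ψ = 0.885
  ψ = 0.885: g = -0.0003, g' = -0.626 → ψ = 0.884
Converged at ψ = 0.884.
Then V = ψ·F = 0.8842·404.1 = 357.3 mol/h and L = F − V = 46.8 mol/h.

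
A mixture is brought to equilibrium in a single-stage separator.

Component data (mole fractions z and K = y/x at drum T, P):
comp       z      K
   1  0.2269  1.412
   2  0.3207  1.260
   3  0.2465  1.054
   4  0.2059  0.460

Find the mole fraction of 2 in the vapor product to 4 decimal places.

y_2 = 0.3516

Rachford–Rice: g(V/F) = Σ zᵢ(Kᵢ−1)/(1+V/F(Kᵢ−1)) = 0.
Check two-phase: ΣzᵢKᵢ = 1.0790 > 1 and Σzᵢ/Kᵢ = 1.0967 > 1, so g(0) = 0.0790 > 0 and g(1) = -0.0967 < 0.
Iterate (Newton) starting at V/F = 0.37:
  V/F = 0.3700: g = 0.03128, g' = -0.1415 → V/F = 0.5911
  V/F = 0.5911: g = -0.00297, g' = -0.1714 → V/F = 0.5738
  V/F = 0.5738: g = -0.00003, g' = -0.1683 → V/F = 0.5736
Converged at V/F = 0.5736.
Compositions from xᵢ = zᵢ/(1+V/F(Kᵢ−1)), yᵢ = Kᵢxᵢ:
  1: x = 0.1835, y = 0.2591
  2: x = 0.2791, y = 0.3516
  3: x = 0.2391, y = 0.2520
  4: x = 0.2983, y = 0.1372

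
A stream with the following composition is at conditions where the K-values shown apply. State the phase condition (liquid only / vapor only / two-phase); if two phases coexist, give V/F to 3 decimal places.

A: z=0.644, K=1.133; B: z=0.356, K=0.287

ΣzᵢKᵢ = 0.832; Σzᵢ/Kᵢ = 1.809.
Since ΣzᵢKᵢ < 1 the mixture is below its bubble point — single liquid phase.

liquid only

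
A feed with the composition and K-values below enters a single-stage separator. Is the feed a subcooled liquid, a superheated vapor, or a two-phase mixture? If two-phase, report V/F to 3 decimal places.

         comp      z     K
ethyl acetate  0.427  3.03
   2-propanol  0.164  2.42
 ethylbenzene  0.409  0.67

superheated vapor

ΣzᵢKᵢ = 1.965; Σzᵢ/Kᵢ = 0.819.
Since Σzᵢ/Kᵢ < 1 the mixture is above its dew point — single vapor phase.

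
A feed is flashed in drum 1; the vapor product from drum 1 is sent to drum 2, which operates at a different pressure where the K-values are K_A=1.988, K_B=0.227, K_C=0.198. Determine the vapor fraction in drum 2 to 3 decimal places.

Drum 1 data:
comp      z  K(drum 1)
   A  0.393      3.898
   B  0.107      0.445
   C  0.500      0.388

V/F (drum 2) = 0.509

Drum 1:
Newton iteration, ψ₁⁰ = 0.48:
  ψ₁ = 0.480: g = -0.0379, g' = -1.014 → ψ₁ = 0.443
Converged at ψ₁ = 0.443.
Drum-1 compositions:
  A: x = 0.172, y = 0.671
  B: x = 0.142, y = 0.063
  C: x = 0.686, y = 0.266
Drum-2 feed = drum-1 vapor: z₂ = (0.6707, 0.0631, 0.2662).
Drum 2:
Iterate (Newton) starting at ψ₂ = 0.5:
  ψ₂ = 0.500: g = 0.0076, g' = -0.871 → ψ₂ = 0.509
Converged at ψ₂ = 0.509.
  A: x = 0.446, y = 0.887
  B: x = 0.104, y = 0.024
  C: x = 0.450, y = 0.089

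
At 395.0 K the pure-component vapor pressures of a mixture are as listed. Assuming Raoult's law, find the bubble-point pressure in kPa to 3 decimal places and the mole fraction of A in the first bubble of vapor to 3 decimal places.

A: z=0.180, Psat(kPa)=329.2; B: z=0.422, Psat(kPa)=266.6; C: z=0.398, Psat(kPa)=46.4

At the bubble point ψ → 0, so ΣzᵢKᵢ = 1 with Kᵢ = Pᵢˢᵃᵗ/P ⇒ P = ΣzᵢPᵢˢᵃᵗ.
P = 0.180·329.2 + 0.422·266.6 + 0.398·46.4 = 190.228 kPa
yᵢ = zᵢPᵢˢᵃᵗ/P ⇒ y_A = 0.180·329.2/190.228 = 0.311

Pbub = 190.228 kPa, y_A = 0.311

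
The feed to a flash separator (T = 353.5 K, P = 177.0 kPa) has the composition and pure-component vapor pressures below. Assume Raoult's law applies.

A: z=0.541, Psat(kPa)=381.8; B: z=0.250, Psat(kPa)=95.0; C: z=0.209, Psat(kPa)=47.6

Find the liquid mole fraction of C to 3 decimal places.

Raoult's law: Kᵢ = Pᵢˢᵃᵗ/P = Pᵢˢᵃᵗ/177.0.
  K_A = 381.8/177.0 = 2.15706, K_B = 95.0/177.0 = 0.53672, K_C = 47.6/177.0 = 0.26893
Newton–Raphson from β = 0.57:
  β = 0.570: g = -0.0421, g' = -0.690 → β = 0.509
  β = 0.509: g = -0.0009, g' = -0.662 → β = 0.508
Converged at β = 0.508.
Compositions from xᵢ = zᵢ/(1+β(Kᵢ−1)), yᵢ = Kᵢxᵢ:
  A: x = 0.341, y = 0.735
  B: x = 0.327, y = 0.175
  C: x = 0.332, y = 0.089

x_C = 0.332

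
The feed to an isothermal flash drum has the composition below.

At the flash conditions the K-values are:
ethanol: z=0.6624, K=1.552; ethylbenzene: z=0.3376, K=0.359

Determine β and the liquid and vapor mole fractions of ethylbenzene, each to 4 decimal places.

Material balance + equilibrium reduce to Σ zᵢ(Kᵢ−1)/(1+β(Kᵢ−1)) = 0.
g(0) = ΣzᵢKᵢ − 1 = 0.1492 and g(1) = 1 − Σzᵢ/Kᵢ = -0.3672, so a root lies in (0, 1).
Binary case is linear: z₁(K₁−1)(1+β(K₂−1)) + z₂(K₂−1)(1+β(K₁−1)) = 0
⇒ β = [z₁(K₁−1)+z₂(K₂−1)] / [−(K₁−1)(K₂−1)] = 0.14924/0.35383 = 0.4218
Compositions from xᵢ = zᵢ/(1+β(Kᵢ−1)), yᵢ = Kᵢxᵢ:
  ethanol: x = 0.5373, y = 0.8339
  ethylbenzene: x = 0.4627, y = 0.1661

β = 0.4218, x_ethylbenzene = 0.4627, y_ethylbenzene = 0.1661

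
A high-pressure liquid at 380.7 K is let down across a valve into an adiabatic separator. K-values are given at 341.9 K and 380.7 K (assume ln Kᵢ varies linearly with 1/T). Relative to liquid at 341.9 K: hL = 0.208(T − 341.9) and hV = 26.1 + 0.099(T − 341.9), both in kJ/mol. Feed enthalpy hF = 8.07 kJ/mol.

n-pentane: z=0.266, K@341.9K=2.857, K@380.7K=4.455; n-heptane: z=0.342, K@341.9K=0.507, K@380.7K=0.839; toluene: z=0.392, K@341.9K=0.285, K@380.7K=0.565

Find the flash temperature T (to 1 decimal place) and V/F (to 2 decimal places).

Adiabatic flash: solve Rachford–Rice at each trial T, then check hF = ψ·hV(T) + (1−ψ)·hL(T).
  T = 341.9 K: K = (2.857, 0.507, 0.285), RR gives ψ = 0.039, H_out = 1.027 kJ/mol
  T = 380.7 K: K = (4.455, 0.839, 0.565), RR gives ψ = 0.615, H_out = 21.530 kJ/mol
  T = 361.3 K: K = (3.610, 0.661, 0.409), RR gives ψ = 0.275, H_out = 10.620 kJ/mol
  T = 351.6 K: K = (3.222, 0.581, 0.343), RR gives ψ = 0.155, H_out = 5.891 kJ/mol
  T = 356.5 K: K = (3.415, 0.621, 0.375), RR gives ψ = 0.214, H_out = 8.273 kJ/mol
  T = 354.1 K: K = (3.320, 0.601, 0.359), RR gives ψ = 0.185, H_out = 7.108 kJ/mol
Linear interpolation between T = 354.1 (H_out = 7.108) and T = 356.5 (H_out = 8.273) on hF = 8.07 gives T ≈ 356.1 K, at which ψ = 0.21.

T = 356.1 K, V/F = 0.21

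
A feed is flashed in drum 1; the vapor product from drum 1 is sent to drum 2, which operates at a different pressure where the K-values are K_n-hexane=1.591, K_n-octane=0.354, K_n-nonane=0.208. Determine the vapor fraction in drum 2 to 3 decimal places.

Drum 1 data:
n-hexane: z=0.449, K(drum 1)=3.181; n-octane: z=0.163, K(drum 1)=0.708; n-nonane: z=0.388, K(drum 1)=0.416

Drum 1:
Let ψ₁ = V/F and solve Σ zᵢ(Kᵢ−1)/(1+ψ₁(Kᵢ−1)) = 0.
Feasibility: ΣzᵢKᵢ = 1.705, Σzᵢ/Kᵢ = 1.304 — both > 1, two phases present.
Newton iteration, ψ₁⁰ = 0.5:
  ψ₁ = 0.500: g = 0.0927, g' = -0.772 → ψ₁ = 0.620
  ψ₁ = 0.620: g = 0.0029, g' = -0.732 → ψ₁ = 0.624
Converged at ψ₁ = 0.624.
Drum-1 compositions:
  n-hexane: x = 0.190, y = 0.605
  n-octane: x = 0.199, y = 0.141
  n-nonane: x = 0.611, y = 0.254
Drum-2 feed = drum-1 vapor: z₂ = (0.6049, 0.1411, 0.2540).
Drum 2:
Iterate (Newton) starting at ψ₂ = 0.35:
  ψ₂ = 0.350: g = -0.0999, g' = -0.548 → ψ₂ = 0.168
  ψ₂ = 0.168: g = -0.0090, g' = -0.461 → ψ₂ = 0.148
Converged at ψ₂ = 0.148.
  n-hexane: x = 0.556, y = 0.885
  n-octane: x = 0.156, y = 0.055
  n-nonane: x = 0.288, y = 0.060

V/F (drum 2) = 0.148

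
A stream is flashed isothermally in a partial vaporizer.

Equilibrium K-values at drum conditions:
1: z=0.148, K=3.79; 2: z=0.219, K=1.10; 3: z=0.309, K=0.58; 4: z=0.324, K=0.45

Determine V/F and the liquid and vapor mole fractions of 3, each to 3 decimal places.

Material balance + equilibrium reduce to Σ zᵢ(Kᵢ−1)/(1+V/F(Kᵢ−1)) = 0.
g(0) = ΣzᵢKᵢ − 1 = 0.127 and g(1) = 1 − Σzᵢ/Kᵢ = -0.491, so a root lies in (0, 1).
Newton iteration, V/F⁰ = 0.57:
  V/F = 0.570: g = -0.2501, g' = -0.476 → V/F = 0.044
  V/F = 0.044: g = 0.0742, g' = -1.074 → V/F = 0.114
  V/F = 0.114: g = 0.0088, g' = -0.838 → V/F = 0.124
Converged at V/F = 0.124.
Compositions from xᵢ = zᵢ/(1+V/F(Kᵢ−1)), yᵢ = Kᵢxᵢ:
  1: x = 0.110, y = 0.416
  2: x = 0.216, y = 0.238
  3: x = 0.326, y = 0.189
  4: x = 0.348, y = 0.157

V/F = 0.124, x_3 = 0.326, y_3 = 0.189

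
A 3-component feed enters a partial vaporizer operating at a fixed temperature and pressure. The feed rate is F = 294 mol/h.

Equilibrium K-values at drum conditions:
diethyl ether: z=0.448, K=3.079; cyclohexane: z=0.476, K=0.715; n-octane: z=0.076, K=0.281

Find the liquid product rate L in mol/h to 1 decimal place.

Iterate (Newton) starting at ψ = 0.5:
  ψ = 0.500: g = 0.2132, g' = -0.614 → ψ = 0.847
  ψ = 0.847: g = 0.0186, g' = -0.578 → ψ = 0.879
Converged at ψ = 0.879.
Then V = ψ·F = 0.8789·294 = 258.4 mol/h and L = F − V = 35.6 mol/h.

L = 35.6 mol/h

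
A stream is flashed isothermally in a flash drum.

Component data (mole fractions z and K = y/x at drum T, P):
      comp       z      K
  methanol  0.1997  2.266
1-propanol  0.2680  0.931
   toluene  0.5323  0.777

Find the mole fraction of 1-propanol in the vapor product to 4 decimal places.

y_1-propanol = 0.2587

Let β = V/F and solve Σ zᵢ(Kᵢ−1)/(1+β(Kᵢ−1)) = 0.
Feasibility: ΣzᵢKᵢ = 1.1156, Σzᵢ/Kᵢ = 1.0611 — both > 1, two phases present.
Newton–Raphson from β = 0.34:
  β = 0.3400: g = 0.02937, g' = -0.1888 → β = 0.4956
  β = 0.4956: g = 0.00275, g' = -0.1557 → β = 0.5133
  β = 0.5133: g = 0.00003, g' = -0.1527 → β = 0.5134
Converged at β = 0.5134.
Compositions from xᵢ = zᵢ/(1+β(Kᵢ−1)), yᵢ = Kᵢxᵢ:
  methanol: x = 0.1210, y = 0.2743
  1-propanol: x = 0.2778, y = 0.2587
  toluene: x = 0.6011, y = 0.4671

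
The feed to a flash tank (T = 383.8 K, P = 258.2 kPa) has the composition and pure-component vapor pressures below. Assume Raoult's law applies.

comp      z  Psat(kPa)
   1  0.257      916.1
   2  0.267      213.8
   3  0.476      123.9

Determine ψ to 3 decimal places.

ψ = 0.342

Raoult's law: Kᵢ = Pᵢˢᵃᵗ/P = Pᵢˢᵃᵗ/258.2.
  K_1 = 916.1/258.2 = 3.54802, K_2 = 213.8/258.2 = 0.82804, K_3 = 123.9/258.2 = 0.47986
Material balance + equilibrium reduce to Σ zᵢ(Kᵢ−1)/(1+ψ(Kᵢ−1)) = 0.
Check two-phase: ΣzᵢKᵢ = 1.361 > 1 and Σzᵢ/Kᵢ = 1.387 > 1, so g(0) = 0.361 > 0 and g(1) = -0.387 < 0.
Iterate (Newton) starting at ψ = 0.5:
  ψ = 0.500: g = -0.0969, g' = -0.567 → ψ = 0.329
  ψ = 0.329: g = 0.0087, g' = -0.690 → ψ = 0.342
Converged at ψ = 0.342.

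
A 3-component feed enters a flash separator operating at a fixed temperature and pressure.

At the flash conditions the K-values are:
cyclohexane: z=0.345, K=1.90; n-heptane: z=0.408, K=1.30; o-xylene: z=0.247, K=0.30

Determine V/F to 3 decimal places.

Material balance + equilibrium reduce to Σ zᵢ(Kᵢ−1)/(1+V/F(Kᵢ−1)) = 0.
g(0) = ΣzᵢKᵢ − 1 = 0.260 and g(1) = 1 − Σzᵢ/Kᵢ = -0.319, so a root lies in (0, 1).
Newton–Raphson from V/F = 0.64:
  V/F = 0.640: g = -0.0135, g' = -0.536 → V/F = 0.615
  V/F = 0.615: g = -0.0003, g' = -0.515 → V/F = 0.614
Converged at V/F = 0.614.

V/F = 0.614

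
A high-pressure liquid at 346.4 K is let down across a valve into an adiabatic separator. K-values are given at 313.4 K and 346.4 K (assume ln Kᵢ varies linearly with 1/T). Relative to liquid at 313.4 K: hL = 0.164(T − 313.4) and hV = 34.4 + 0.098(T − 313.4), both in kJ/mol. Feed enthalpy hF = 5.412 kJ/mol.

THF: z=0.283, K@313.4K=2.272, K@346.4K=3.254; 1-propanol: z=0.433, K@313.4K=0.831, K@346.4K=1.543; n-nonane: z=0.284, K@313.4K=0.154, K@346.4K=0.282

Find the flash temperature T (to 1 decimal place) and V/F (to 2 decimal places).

T = 316.4 K, V/F = 0.14

Adiabatic flash: solve Rachford–Rice at each trial T, then check hF = ψ·hV(T) + (1−ψ)·hL(T).
  T = 313.4 K: K = (2.272, 0.831, 0.154), RR gives ψ = 0.072, H_out = 2.468 kJ/mol
  T = 346.4 K: K = (3.254, 1.543, 0.282), RR gives ψ = 0.709, H_out = 28.255 kJ/mol
  T = 329.9 K: K = (2.744, 1.150, 0.212), RR gives ψ = 0.436, H_out = 17.234 kJ/mol
  T = 321.6 K: K = (2.501, 0.981, 0.181), RR gives ψ = 0.263, H_out = 10.238 kJ/mol
  T = 317.5 K: K = (2.385, 0.904, 0.167), RR gives ψ = 0.169, H_out = 6.442 kJ/mol
  T = 315.4 K: K = (2.327, 0.866, 0.160), RR gives ψ = 0.120, H_out = 4.428 kJ/mol
Linear interpolation between T = 315.4 (H_out = 4.428) and T = 317.5 (H_out = 6.442) on hF = 5.412 gives T ≈ 316.4 K, at which ψ = 0.14.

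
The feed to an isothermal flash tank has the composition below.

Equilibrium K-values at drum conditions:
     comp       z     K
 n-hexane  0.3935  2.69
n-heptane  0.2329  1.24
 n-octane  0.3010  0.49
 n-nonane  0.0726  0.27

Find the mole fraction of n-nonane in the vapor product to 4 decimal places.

y_n-nonane = 0.0406

Newton–Raphson from ψ = 0.5:
  ψ = 0.5000: g = 0.12083, g' = -0.5779 → ψ = 0.7091
  ψ = 0.7091: g = -0.00008, g' = -0.6008 → ψ = 0.7090
Converged at ψ = 0.7090.
Compositions from xᵢ = zᵢ/(1+ψ(Kᵢ−1)), yᵢ = Kᵢxᵢ:
  n-hexane: x = 0.1790, y = 0.4815
  n-heptane: x = 0.1990, y = 0.2468
  n-octane: x = 0.4715, y = 0.2310
  n-nonane: x = 0.1505, y = 0.0406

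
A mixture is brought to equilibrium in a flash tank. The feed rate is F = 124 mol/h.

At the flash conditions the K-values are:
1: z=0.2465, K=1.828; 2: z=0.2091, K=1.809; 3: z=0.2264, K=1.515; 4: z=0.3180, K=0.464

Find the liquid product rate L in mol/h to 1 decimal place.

L = 22.0 mol/h

Material balance + equilibrium reduce to Σ zᵢ(Kᵢ−1)/(1+ψ(Kᵢ−1)) = 0.
g(0) = ΣzᵢKᵢ − 1 = 0.3194 and g(1) = 1 − Σzᵢ/Kᵢ = -0.0852, so a root lies in (0, 1).
Newton–Raphson from ψ = 0.45:
  ψ = 0.4500: g = 0.14274, g' = -0.3615 → ψ = 0.8449
  ψ = 0.8449: g = -0.00970, g' = -0.4411 → ψ = 0.8229
  ψ = 0.8229: g = -0.00011, g' = -0.4312 → ψ = 0.8226
Converged at ψ = 0.8226.
Then V = ψ·F = 0.8226·124 = 102.0 mol/h and L = F − V = 22.0 mol/h.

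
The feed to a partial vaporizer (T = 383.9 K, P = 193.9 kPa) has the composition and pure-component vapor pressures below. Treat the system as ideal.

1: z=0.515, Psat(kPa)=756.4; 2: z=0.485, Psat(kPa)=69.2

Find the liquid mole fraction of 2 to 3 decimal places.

Raoult's law: Kᵢ = Pᵢˢᵃᵗ/P = Pᵢˢᵃᵗ/193.9.
  K_1 = 756.4/193.9 = 3.90098, K_2 = 69.2/193.9 = 0.35688
Rachford–Rice: g(ψ) = Σ zᵢ(Kᵢ−1)/(1+ψ(Kᵢ−1)) = 0.
Check two-phase: ΣzᵢKᵢ = 2.182 > 1 and Σzᵢ/Kᵢ = 1.491 > 1, so g(0) = 1.182 > 0 and g(1) = -0.491 < 0.
Iterate (Newton) starting at ψ = 0.5:
  ψ = 0.500: g = 0.1499, g' = -1.158 → ψ = 0.630
  ψ = 0.630: g = 0.0045, g' = -1.109 → ψ = 0.634
Converged at ψ = 0.634.
Compositions from xᵢ = zᵢ/(1+ψ(Kᵢ−1)), yᵢ = Kᵢxᵢ:
  1: x = 0.181, y = 0.708
  2: x = 0.819, y = 0.292

x_2 = 0.819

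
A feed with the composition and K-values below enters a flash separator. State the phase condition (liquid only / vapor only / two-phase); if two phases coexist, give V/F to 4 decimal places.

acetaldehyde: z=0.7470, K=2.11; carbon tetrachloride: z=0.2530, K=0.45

ΣzᵢKᵢ = 1.6900; Σzᵢ/Kᵢ = 0.9163.
Since Σzᵢ/Kᵢ < 1 the mixture is above its dew point — single vapor phase.

vapor only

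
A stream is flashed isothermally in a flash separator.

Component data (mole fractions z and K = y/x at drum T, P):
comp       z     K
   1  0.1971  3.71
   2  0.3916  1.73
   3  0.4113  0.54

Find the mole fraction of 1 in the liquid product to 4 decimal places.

x_1 = 0.0568

Newton iteration, ψ⁰ = 0.5:
  ψ = 0.5000: g = 0.19053, g' = -0.5198 → ψ = 0.8665
  ψ = 0.8665: g = 0.02003, g' = -0.4480 → ψ = 0.9112
  ψ = 0.9112: g = -0.00011, g' = -0.4535 → ψ = 0.9110
Converged at ψ = 0.9110.
Compositions from xᵢ = zᵢ/(1+ψ(Kᵢ−1)), yᵢ = Kᵢxᵢ:
  1: x = 0.0568, y = 0.2108
  2: x = 0.2352, y = 0.4069
  3: x = 0.7080, y = 0.3823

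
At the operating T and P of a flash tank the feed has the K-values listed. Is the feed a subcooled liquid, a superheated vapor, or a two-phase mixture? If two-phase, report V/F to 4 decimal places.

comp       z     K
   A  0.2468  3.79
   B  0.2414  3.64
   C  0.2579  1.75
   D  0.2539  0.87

ΣzᵢKᵢ = 2.4863; Σzᵢ/Kᵢ = 0.5706.
Since Σzᵢ/Kᵢ < 1 the mixture is above its dew point — single vapor phase.

superheated vapor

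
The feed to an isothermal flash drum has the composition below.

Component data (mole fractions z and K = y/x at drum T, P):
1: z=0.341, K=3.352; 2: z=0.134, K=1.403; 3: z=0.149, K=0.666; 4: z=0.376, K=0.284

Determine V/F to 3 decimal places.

V/F = 0.427

Newton iteration, V/F⁰ = 0.68:
  V/F = 0.680: g = -0.2381, g' = -1.053 → V/F = 0.454
  V/F = 0.454: g = -0.0238, g' = -0.903 → V/F = 0.427
Converged at V/F = 0.427.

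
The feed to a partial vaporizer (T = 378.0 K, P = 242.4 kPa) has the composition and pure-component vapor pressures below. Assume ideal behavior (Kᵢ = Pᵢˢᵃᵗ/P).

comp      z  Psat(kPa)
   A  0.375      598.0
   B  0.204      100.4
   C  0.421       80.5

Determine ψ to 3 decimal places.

ψ = 0.159

Raoult's law: Kᵢ = Pᵢˢᵃᵗ/P = Pᵢˢᵃᵗ/242.4.
  K_A = 598.0/242.4 = 2.46700, K_B = 100.4/242.4 = 0.41419, K_C = 80.5/242.4 = 0.33210
Let ψ = V/F and solve Σ zᵢ(Kᵢ−1)/(1+ψ(Kᵢ−1)) = 0.
Check two-phase: ΣzᵢKᵢ = 1.149 > 1 and Σzᵢ/Kᵢ = 1.912 > 1, so g(0) = 0.149 > 0 and g(1) = -0.912 < 0.
Newton iteration, ψ⁰ = 0.49:
  ψ = 0.490: g = -0.2655, g' = -0.826 → ψ = 0.168
  ψ = 0.168: g = -0.0083, g' = -0.843 → ψ = 0.159
Converged at ψ = 0.159.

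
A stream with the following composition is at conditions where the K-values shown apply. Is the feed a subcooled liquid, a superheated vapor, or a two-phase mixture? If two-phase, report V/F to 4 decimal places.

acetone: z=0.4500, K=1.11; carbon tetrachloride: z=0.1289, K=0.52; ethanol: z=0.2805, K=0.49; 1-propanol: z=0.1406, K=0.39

ΣzᵢKᵢ = 0.7588; Σzᵢ/Kᵢ = 1.5863.
Since ΣzᵢKᵢ < 1 the mixture is below its bubble point — single liquid phase.

subcooled liquid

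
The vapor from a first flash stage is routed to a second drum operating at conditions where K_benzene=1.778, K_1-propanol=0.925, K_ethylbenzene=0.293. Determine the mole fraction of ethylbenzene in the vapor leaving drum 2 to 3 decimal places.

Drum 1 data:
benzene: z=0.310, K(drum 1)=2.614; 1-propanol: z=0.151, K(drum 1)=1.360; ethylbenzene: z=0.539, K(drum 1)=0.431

y_ethylbenzene (drum 2) = 0.122

Drum 1:
Material balance + equilibrium reduce to Σ zᵢ(Kᵢ−1)/(1+ψ₁(Kᵢ−1)) = 0.
Feasibility: ΣzᵢKᵢ = 1.248, Σzᵢ/Kᵢ = 1.480 — both > 1, two phases present.
Newton–Raphson from ψ₁ = 0.5:
  ψ₁ = 0.500: g = -0.1057, g' = -0.602 → ψ₁ = 0.325
  ψ₁ = 0.325: g = 0.0009, g' = -0.626 → ψ₁ = 0.326
Converged at ψ₁ = 0.326.
Drum-1 compositions:
  benzene: x = 0.203, y = 0.531
  1-propanol: x = 0.135, y = 0.184
  ethylbenzene: x = 0.662, y = 0.285
Drum-2 feed = drum-1 vapor: z₂ = (0.5310, 0.1838, 0.2852).
Drum 2:
Rachford–Rice: g(ψ₂) = Σ zᵢ(Kᵢ−1)/(1+ψ₂(Kᵢ−1)) = 0.
Feasibility: ΣzᵢKᵢ = 1.198, Σzᵢ/Kᵢ = 1.471 — both > 1, two phases present.
Iterate (Newton) starting at ψ₂ = 0.49:
  ψ₂ = 0.490: g = -0.0237, g' = -0.503 → ψ₂ = 0.443
  ψ₂ = 0.443: g = -0.0005, g' = -0.481 → ψ₂ = 0.442
Converged at ψ₂ = 0.442.
  benzene: x = 0.395, y = 0.703
  1-propanol: x = 0.190, y = 0.176
  ethylbenzene: x = 0.415, y = 0.122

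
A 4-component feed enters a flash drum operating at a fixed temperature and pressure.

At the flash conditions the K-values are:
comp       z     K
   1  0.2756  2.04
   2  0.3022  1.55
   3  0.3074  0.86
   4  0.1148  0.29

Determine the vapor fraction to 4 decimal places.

Rachford–Rice: g(ψ) = Σ zᵢ(Kᵢ−1)/(1+ψ(Kᵢ−1)) = 0.
Check two-phase: ΣzᵢKᵢ = 1.3283 > 1 and Σzᵢ/Kᵢ = 1.0834 > 1, so g(0) = 0.3283 > 0 and g(1) = -0.0834 < 0.
Newton–Raphson from ψ = 0.5:
  ψ = 0.5000: g = 0.14628, g' = -0.3313 → ψ = 0.9415
  ψ = 0.9415: g = -0.04110, g' = -0.6503 → ψ = 0.8783
  ψ = 0.8783: g = -0.00375, g' = -0.5393 → ψ = 0.8714
  ψ = 0.8714: g = -0.00003, g' = -0.5296 → ψ = 0.8713
Converged at ψ = 0.8713.

ψ = 0.8713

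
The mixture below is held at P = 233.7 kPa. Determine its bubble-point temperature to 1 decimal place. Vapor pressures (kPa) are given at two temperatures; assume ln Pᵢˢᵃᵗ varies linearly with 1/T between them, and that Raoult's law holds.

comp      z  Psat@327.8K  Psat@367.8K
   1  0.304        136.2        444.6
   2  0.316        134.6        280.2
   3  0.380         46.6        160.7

Bubble-point temperature: ΣzᵢPᵢˢᵃᵗ(T) = P. Interpolate ln Pᵢˢᵃᵗ = aᵢ + bᵢ/T.
  T = 327.8 K: ΣzᵢPᵢˢᵃᵗ = 101.65 kPa
  T = 367.8 K: ΣzᵢPᵢˢᵃᵗ = 284.77 kPa
  T = 347.8 K: ΣzᵢPᵢˢᵃᵗ = 174.15 kPa
  T = 357.8 K: ΣzᵢPᵢˢᵃᵗ = 223.92 kPa
  T = 362.8 K: ΣzᵢPᵢˢᵃᵗ = 252.86 kPa
  T = 360.3 K: ΣzᵢPᵢˢᵃᵗ = 238.03 kPa
Interpolating between 357.8 K and 360.3 K gives T ≈ 359.5 K.

T = 359.5 K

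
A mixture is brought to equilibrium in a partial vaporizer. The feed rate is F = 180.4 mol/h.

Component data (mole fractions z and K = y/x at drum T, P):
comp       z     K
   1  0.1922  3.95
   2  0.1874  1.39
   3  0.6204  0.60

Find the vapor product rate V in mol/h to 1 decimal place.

Material balance + equilibrium reduce to Σ zᵢ(Kᵢ−1)/(1+β(Kᵢ−1)) = 0.
Feasibility: ΣzᵢKᵢ = 1.3919, Σzᵢ/Kᵢ = 1.2175 — both > 1, two phases present.
Newton iteration, β⁰ = 0.36:
  β = 0.3600: g = 0.04915, g' = -0.5508 → β = 0.4492
  β = 0.4492: g = 0.00351, g' = -0.4775 → β = 0.4566
Converged at β = 0.4566.
Then V = β·F = 0.4566·180.4 = 82.4 mol/h and L = F − V = 98.0 mol/h.

V = 82.4 mol/h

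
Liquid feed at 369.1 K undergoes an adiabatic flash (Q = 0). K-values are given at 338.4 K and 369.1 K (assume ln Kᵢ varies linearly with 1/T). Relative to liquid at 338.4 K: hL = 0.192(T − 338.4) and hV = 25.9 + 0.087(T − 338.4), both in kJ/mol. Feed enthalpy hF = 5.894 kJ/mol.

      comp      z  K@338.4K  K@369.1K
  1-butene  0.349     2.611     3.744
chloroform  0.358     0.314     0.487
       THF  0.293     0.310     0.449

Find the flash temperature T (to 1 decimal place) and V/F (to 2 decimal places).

T = 345.4 K, V/F = 0.18

Adiabatic flash: solve Rachford–Rice at each trial T, then check hF = ψ·hV(T) + (1−ψ)·hL(T).
  T = 338.4 K: K = (2.611, 0.314, 0.310), RR gives ψ = 0.103, H_out = 2.676 kJ/mol
  T = 369.1 K: K = (3.744, 0.487, 0.449), RR gives ψ = 0.421, H_out = 15.438 kJ/mol
  T = 353.8 K: K = (3.153, 0.395, 0.376), RR gives ψ = 0.267, H_out = 9.430 kJ/mol
  T = 346.1 K: K = (2.875, 0.353, 0.342), RR gives ψ = 0.188, H_out = 6.204 kJ/mol
  T = 342.2 K: K = (2.740, 0.333, 0.326), RR gives ψ = 0.146, H_out = 4.464 kJ/mol
  T = 344.1 K: K = (2.805, 0.343, 0.334), RR gives ψ = 0.167, H_out = 5.322 kJ/mol
Linear interpolation between T = 344.1 (H_out = 5.322) and T = 346.1 (H_out = 6.204) on hF = 5.894 gives T ≈ 345.4 K, at which ψ = 0.18.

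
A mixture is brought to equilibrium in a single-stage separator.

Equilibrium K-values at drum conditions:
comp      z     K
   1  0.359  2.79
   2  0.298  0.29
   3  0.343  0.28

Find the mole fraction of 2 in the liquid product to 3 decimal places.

x_2 = 0.332

Newton–Raphson from ψ = 0.5:
  ψ = 0.500: g = -0.3748, g' = -1.116 → ψ = 0.164
  ψ = 0.164: g = -0.0227, g' = -1.108 → ψ = 0.144
Converged at ψ = 0.144.
Compositions from xᵢ = zᵢ/(1+ψ(Kᵢ−1)), yᵢ = Kᵢxᵢ:
  1: x = 0.286, y = 0.797
  2: x = 0.332, y = 0.096
  3: x = 0.383, y = 0.107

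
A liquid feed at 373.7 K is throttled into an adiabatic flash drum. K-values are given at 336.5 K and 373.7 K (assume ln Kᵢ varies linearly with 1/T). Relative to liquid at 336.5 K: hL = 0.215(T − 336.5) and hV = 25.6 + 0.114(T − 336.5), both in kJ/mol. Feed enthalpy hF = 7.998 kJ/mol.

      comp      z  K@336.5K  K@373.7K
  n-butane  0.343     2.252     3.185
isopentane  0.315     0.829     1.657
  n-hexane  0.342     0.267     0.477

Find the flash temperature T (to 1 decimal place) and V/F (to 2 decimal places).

Adiabatic flash: solve Rachford–Rice at each trial T, then check hF = ψ·hV(T) + (1−ψ)·hL(T).
  T = 336.5 K: K = (2.252, 0.829, 0.267), RR gives ψ = 0.190, H_out = 4.864 kJ/mol
  T = 373.7 K: K = (3.185, 1.657, 0.477), RR gives ψ = 0.976, H_out = 29.316 kJ/mol
  T = 355.1 K: K = (2.703, 1.193, 0.362), RR gives ψ = 0.584, H_out = 17.856 kJ/mol
  T = 345.8 K: K = (2.473, 1.000, 0.312), RR gives ψ = 0.389, H_out = 11.592 kJ/mol
  T = 341.1 K: K = (2.360, 0.911, 0.289), RR gives ψ = 0.289, H_out = 8.247 kJ/mol
  T = 338.8 K: K = (2.306, 0.869, 0.278), RR gives ψ = 0.239, H_out = 6.569 kJ/mol
Linear interpolation between T = 338.8 (H_out = 6.569) and T = 341.1 (H_out = 8.247) on hF = 7.998 gives T ≈ 340.8 K, at which ψ = 0.28.

T = 340.8 K, V/F = 0.28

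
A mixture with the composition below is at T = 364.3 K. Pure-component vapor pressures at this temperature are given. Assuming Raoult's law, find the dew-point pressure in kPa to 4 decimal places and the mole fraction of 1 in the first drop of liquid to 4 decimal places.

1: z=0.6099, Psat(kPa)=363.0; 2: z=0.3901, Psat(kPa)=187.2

At the dew point ψ → 1, so Σzᵢ/Kᵢ = 1 with Kᵢ = Pᵢˢᵃᵗ/P ⇒ 1/P = Σzᵢ/Pᵢˢᵃᵗ.
1/P = 0.6099/363.0 + 0.3901/187.2 = 0.0037640 ⇒ P = 265.6725 kPa
xᵢ = zᵢP/Pᵢˢᵃᵗ ⇒ x_1 = 0.6099·265.6725/363.0 = 0.4464

Pdew = 265.6725 kPa, x_1 = 0.4464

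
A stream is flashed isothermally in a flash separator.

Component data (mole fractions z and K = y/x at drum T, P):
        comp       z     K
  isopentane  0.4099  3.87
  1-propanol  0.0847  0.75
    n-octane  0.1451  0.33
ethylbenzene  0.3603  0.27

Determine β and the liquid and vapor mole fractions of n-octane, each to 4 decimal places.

β = 0.4161, x_n-octane = 0.2012, y_n-octane = 0.0664

Let β = V/F and solve Σ zᵢ(Kᵢ−1)/(1+β(Kᵢ−1)) = 0.
Feasibility: ΣzᵢKᵢ = 1.7950, Σzᵢ/Kᵢ = 1.9930 — both > 1, two phases present.
Newton–Raphson from β = 0.5:
  β = 0.5000: g = -0.10147, g' = -1.1998 → β = 0.4154
  β = 0.4154: g = 0.00077, g' = -1.2297 → β = 0.4161
Converged at β = 0.4161.
Compositions from xᵢ = zᵢ/(1+β(Kᵢ−1)), yᵢ = Kᵢxᵢ:
  isopentane: x = 0.1868, y = 0.7230
  1-propanol: x = 0.0945, y = 0.0709
  n-octane: x = 0.2012, y = 0.0664
  ethylbenzene: x = 0.5175, y = 0.1397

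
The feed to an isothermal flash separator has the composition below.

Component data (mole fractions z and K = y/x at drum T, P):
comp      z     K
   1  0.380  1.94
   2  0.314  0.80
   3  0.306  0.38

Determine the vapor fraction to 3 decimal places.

Material balance + equilibrium reduce to Σ zᵢ(Kᵢ−1)/(1+ψ(Kᵢ−1)) = 0.
g(0) = ΣzᵢKᵢ − 1 = 0.105 and g(1) = 1 − Σzᵢ/Kᵢ = -0.394, so a root lies in (0, 1).
Iterate (Newton) starting at ψ = 0.5:
  ψ = 0.500: g = -0.1017, g' = -0.418 → ψ = 0.257
  ψ = 0.257: g = -0.0040, g' = -0.398 → ψ = 0.246
  ψ = 0.246: g = 0.0000, g' = -0.399 → ψ = 0.247
Converged at ψ = 0.247.

ψ = 0.247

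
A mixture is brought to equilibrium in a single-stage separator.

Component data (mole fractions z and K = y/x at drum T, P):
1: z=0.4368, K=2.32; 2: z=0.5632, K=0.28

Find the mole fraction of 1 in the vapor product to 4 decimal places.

Rachford–Rice: g(V/F) = Σ zᵢ(Kᵢ−1)/(1+V/F(Kᵢ−1)) = 0.
g(0) = ΣzᵢKᵢ − 1 = 0.1711 and g(1) = 1 − Σzᵢ/Kᵢ = -1.1997, so a root lies in (0, 1).
Newton–Raphson from V/F = 0.31:
  V/F = 0.3100: g = -0.11287, g' = -0.8671 → V/F = 0.1798
  V/F = 0.1798: g = 0.00015, g' = -0.8824 → V/F = 0.1800
Converged at V/F = 0.1800.
Compositions from xᵢ = zᵢ/(1+V/F(Kᵢ−1)), yᵢ = Kᵢxᵢ:
  1: x = 0.3529, y = 0.8188
  2: x = 0.6471, y = 0.1812

y_1 = 0.8188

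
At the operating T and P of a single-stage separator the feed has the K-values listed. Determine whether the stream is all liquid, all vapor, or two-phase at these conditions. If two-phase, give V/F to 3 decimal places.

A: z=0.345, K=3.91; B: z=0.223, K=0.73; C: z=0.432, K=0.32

two-phase, V/F = 0.393

ΣzᵢKᵢ = 1.650; Σzᵢ/Kᵢ = 1.744.
Both exceed 1, so a two-phase solution exists.
Material balance + equilibrium reduce to Σ zᵢ(Kᵢ−1)/(1+ψ(Kᵢ−1)) = 0.
Iterate (Newton) starting at ψ = 0.5:
  ψ = 0.500: g = -0.1058, g' = -0.965 → ψ = 0.390
  ψ = 0.390: g = 0.0028, g' = -1.031 → ψ = 0.393
Converged at ψ = 0.393.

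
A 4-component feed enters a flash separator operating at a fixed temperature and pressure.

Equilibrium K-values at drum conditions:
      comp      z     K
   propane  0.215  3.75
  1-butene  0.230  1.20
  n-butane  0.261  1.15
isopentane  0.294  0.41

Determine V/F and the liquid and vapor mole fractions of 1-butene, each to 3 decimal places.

V/F = 0.664, x_1-butene = 0.203, y_1-butene = 0.244

Iterate (Newton) starting at V/F = 0.5:
  V/F = 0.500: g = 0.0811, g' = -0.507 → V/F = 0.660
  V/F = 0.660: g = 0.0022, g' = -0.492 → V/F = 0.665
Converged at V/F = 0.664.
Compositions from xᵢ = zᵢ/(1+V/F(Kᵢ−1)), yᵢ = Kᵢxᵢ:
  propane: x = 0.076, y = 0.285
  1-butene: x = 0.203, y = 0.244
  n-butane: x = 0.237, y = 0.273
  isopentane: x = 0.484, y = 0.198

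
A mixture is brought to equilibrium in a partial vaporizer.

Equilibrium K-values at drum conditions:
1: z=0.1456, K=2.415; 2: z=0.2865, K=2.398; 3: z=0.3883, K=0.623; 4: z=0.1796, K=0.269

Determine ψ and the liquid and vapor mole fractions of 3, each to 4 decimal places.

Let ψ = V/F and solve Σ zᵢ(Kᵢ−1)/(1+ψ(Kᵢ−1)) = 0.
g(0) = ΣzᵢKᵢ − 1 = 0.3289 and g(1) = 1 − Σzᵢ/Kᵢ = -0.4707, so a root lies in (0, 1).
Iterate (Newton) starting at ψ = 0.34:
  ψ = 0.3400: g = 0.06796, g' = -0.6327 → ψ = 0.4474
  ψ = 0.4474: g = 0.00137, g' = -0.6130 → ψ = 0.4497
Converged at ψ = 0.4497.
Compositions from xᵢ = zᵢ/(1+ψ(Kᵢ−1)), yᵢ = Kᵢxᵢ:
  1: x = 0.0890, y = 0.2149
  2: x = 0.1759, y = 0.4218
  3: x = 0.4676, y = 0.2913
  4: x = 0.2675, y = 0.0720

ψ = 0.4497, x_3 = 0.4676, y_3 = 0.2913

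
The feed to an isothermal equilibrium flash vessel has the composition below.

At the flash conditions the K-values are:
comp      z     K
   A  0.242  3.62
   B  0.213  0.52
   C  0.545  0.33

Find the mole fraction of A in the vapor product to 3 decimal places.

y_A = 0.690

Iterate (Newton) starting at V/F = 0.5:
  V/F = 0.500: g = -0.4091, g' = -0.950 → V/F = 0.069
  V/F = 0.069: g = 0.0482, g' = -1.512 → V/F = 0.101
  V/F = 0.101: g = 0.0023, g' = -1.374 → V/F = 0.103
Converged at V/F = 0.103.
Compositions from xᵢ = zᵢ/(1+V/F(Kᵢ−1)), yᵢ = Kᵢxᵢ:
  A: x = 0.191, y = 0.690
  B: x = 0.224, y = 0.117
  C: x = 0.585, y = 0.193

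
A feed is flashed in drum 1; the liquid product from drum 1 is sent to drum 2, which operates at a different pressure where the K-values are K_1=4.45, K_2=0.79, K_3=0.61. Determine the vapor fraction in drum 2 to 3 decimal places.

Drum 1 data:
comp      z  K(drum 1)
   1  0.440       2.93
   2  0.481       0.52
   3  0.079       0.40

Drum 1:
Newton–Raphson from ψ₁ = 0.5:
  ψ₁ = 0.500: g = 0.0607, g' = -0.674 → ψ₁ = 0.590
  ψ₁ = 0.590: g = 0.0016, g' = -0.642 → ψ₁ = 0.592
Converged at ψ₁ = 0.592.
Drum-1 compositions:
  1: x = 0.205, y = 0.601
  2: x = 0.672, y = 0.350
  3: x = 0.123, y = 0.049
Drum-2 feed = drum-1 liquid: z₂ = (0.2053, 0.6722, 0.1226).
Drum 2:
Rachford–Rice: g(ψ₂) = Σ zᵢ(Kᵢ−1)/(1+ψ₂(Kᵢ−1)) = 0.
Feasibility: ΣzᵢKᵢ = 1.519, Σzᵢ/Kᵢ = 1.098 — both > 1, two phases present.
Iterate (Newton) starting at ψ₂ = 0.5:
  ψ₂ = 0.500: g = 0.0428, g' = -0.395 → ψ₂ = 0.608
  ψ₂ = 0.608: g = 0.0040, g' = -0.325 → ψ₂ = 0.621
Converged at ψ₂ = 0.621.
  1: x = 0.065, y = 0.291
  2: x = 0.773, y = 0.611
  3: x = 0.162, y = 0.099

V/F (drum 2) = 0.621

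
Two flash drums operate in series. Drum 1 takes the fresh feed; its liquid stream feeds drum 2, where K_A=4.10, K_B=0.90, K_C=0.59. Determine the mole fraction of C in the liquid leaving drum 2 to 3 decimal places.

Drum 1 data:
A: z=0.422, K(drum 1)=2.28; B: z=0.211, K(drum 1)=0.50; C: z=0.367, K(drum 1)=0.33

x_C (drum 2) = 0.646

Drum 1:
Rachford–Rice: g(ψ₁) = Σ zᵢ(Kᵢ−1)/(1+ψ₁(Kᵢ−1)) = 0.
Feasibility: ΣzᵢKᵢ = 1.189, Σzᵢ/Kᵢ = 1.719 — both > 1, two phases present.
Newton–Raphson from ψ₁ = 0.47:
  ψ₁ = 0.470: g = -0.1596, g' = -0.711 → ψ₁ = 0.245
  ψ₁ = 0.245: g = -0.0035, g' = -0.705 → ψ₁ = 0.240
Converged at ψ₁ = 0.240.
Drum-1 compositions:
  A: x = 0.323, y = 0.736
  B: x = 0.240, y = 0.120
  C: x = 0.437, y = 0.144
Drum-2 feed = drum-1 liquid: z₂ = (0.3227, 0.2398, 0.4375).
Drum 2:
Rachford–Rice: g(ψ₂) = Σ zᵢ(Kᵢ−1)/(1+ψ₂(Kᵢ−1)) = 0.
Feasibility: ΣzᵢKᵢ = 1.797, Σzᵢ/Kᵢ = 1.087 — both > 1, two phases present.
Iterate (Newton) starting at ψ₂ = 0.5:
  ψ₂ = 0.500: g = 0.1414, g' = -0.596 → ψ₂ = 0.737
  ψ₂ = 0.737: g = 0.0215, g' = -0.441 → ψ₂ = 0.786
  ψ₂ = 0.786: g = 0.0004, g' = -0.425 → ψ₂ = 0.787
Converged at ψ₂ = 0.787.
  A: x = 0.094, y = 0.385
  B: x = 0.260, y = 0.234
  C: x = 0.646, y = 0.381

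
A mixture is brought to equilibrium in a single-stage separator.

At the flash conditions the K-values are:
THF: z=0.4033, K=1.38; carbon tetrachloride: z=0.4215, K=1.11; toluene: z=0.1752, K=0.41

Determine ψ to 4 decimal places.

Rachford–Rice: g(ψ) = Σ zᵢ(Kᵢ−1)/(1+ψ(Kᵢ−1)) = 0.
Feasibility: ΣzᵢKᵢ = 1.0963, Σzᵢ/Kᵢ = 1.0993 — both > 1, two phases present.
Newton–Raphson from ψ = 0.68:
  ψ = 0.6800: g = -0.00770, g' = -0.2113 → ψ = 0.6435
  ψ = 0.6435: g = -0.00020, g' = -0.2005 → ψ = 0.6426
Converged at ψ = 0.6425.

ψ = 0.6425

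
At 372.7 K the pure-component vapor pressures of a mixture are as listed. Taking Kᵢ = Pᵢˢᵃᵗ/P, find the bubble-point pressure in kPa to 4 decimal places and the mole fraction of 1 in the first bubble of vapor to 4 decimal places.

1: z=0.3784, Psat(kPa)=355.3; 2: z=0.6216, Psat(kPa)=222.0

At the bubble point ψ → 0, so ΣzᵢKᵢ = 1 with Kᵢ = Pᵢˢᵃᵗ/P ⇒ P = ΣzᵢPᵢˢᵃᵗ.
P = 0.3784·355.3 + 0.6216·222.0 = 272.4407 kPa
yᵢ = zᵢPᵢˢᵃᵗ/P ⇒ y_1 = 0.3784·355.3/272.4407 = 0.4935

Pbub = 272.4407 kPa, y_1 = 0.4935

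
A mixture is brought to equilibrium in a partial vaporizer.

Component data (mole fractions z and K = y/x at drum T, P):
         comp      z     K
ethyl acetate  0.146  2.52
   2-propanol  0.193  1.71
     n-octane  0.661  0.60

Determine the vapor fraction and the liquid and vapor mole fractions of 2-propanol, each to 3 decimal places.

Newton–Raphson from ψ = 0.5:
  ψ = 0.500: g = -0.1033, g' = -0.327 → ψ = 0.184
  ψ = 0.184: g = 0.0091, g' = -0.405 → ψ = 0.207
Converged at ψ = 0.207.
Compositions from xᵢ = zᵢ/(1+ψ(Kᵢ−1)), yᵢ = Kᵢxᵢ:
  ethyl acetate: x = 0.111, y = 0.280
  2-propanol: x = 0.168, y = 0.288
  n-octane: x = 0.721, y = 0.432

ψ = 0.207, x_2-propanol = 0.168, y_2-propanol = 0.288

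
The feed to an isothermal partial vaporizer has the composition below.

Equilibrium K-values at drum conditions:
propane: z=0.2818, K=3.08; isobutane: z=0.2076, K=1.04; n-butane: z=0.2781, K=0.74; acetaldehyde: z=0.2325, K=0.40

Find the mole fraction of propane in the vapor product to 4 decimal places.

Rachford–Rice: g(β) = Σ zᵢ(Kᵢ−1)/(1+β(Kᵢ−1)) = 0.
g(0) = ΣzᵢKᵢ − 1 = 0.3826 and g(1) = 1 − Σzᵢ/Kᵢ = -0.2482, so a root lies in (0, 1).
Iterate (Newton) starting at β = 0.5:
  β = 0.5000: g = 0.01307, g' = -0.4889 → β = 0.5267
  β = 0.5267: g = 0.00010, g' = -0.4821 → β = 0.5269
Converged at β = 0.5269.
Compositions from xᵢ = zᵢ/(1+β(Kᵢ−1)), yᵢ = Kᵢxᵢ:
  propane: x = 0.1344, y = 0.4141
  isobutane: x = 0.2033, y = 0.2114
  n-butane: x = 0.3222, y = 0.2385
  acetaldehyde: x = 0.3400, y = 0.1360

y_propane = 0.4141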